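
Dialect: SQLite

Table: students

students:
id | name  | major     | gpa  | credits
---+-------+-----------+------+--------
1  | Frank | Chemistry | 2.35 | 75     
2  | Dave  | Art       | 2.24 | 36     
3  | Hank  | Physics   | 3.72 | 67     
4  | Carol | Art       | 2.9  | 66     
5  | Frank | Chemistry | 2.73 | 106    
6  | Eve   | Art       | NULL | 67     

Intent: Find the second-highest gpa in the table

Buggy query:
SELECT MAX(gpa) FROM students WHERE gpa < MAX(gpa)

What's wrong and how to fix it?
Bug: MAX(gpa) on the right of the comparison is an aggregate-in-WHERE error

Fix: Put the inner MAX in a scalar subquery

Corrected query:
SELECT MAX(gpa) FROM students WHERE gpa < (SELECT MAX(gpa) FROM students)

Result:
MAX(gpa)
--------
2.9     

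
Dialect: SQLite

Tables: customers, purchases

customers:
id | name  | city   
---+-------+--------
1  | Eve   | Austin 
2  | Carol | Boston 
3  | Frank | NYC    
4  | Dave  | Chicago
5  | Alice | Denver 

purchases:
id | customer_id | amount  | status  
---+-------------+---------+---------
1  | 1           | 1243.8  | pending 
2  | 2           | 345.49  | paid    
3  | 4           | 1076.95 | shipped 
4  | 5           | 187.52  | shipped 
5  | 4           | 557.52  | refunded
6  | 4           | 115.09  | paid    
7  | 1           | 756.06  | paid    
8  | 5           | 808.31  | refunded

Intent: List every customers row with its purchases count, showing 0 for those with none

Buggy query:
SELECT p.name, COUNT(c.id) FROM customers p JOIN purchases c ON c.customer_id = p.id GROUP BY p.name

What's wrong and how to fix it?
Bug: INNER JOIN drops customers rows that have no matching purchases rows

Fix: Use LEFT JOIN so parents without children still appear (COUNT(c.id) gives 0)

Corrected query:
SELECT p.name, COUNT(c.id) FROM customers p LEFT JOIN purchases c ON c.customer_id = p.id GROUP BY p.name

Result:
name  | COUNT(c.id)
------+------------
Alice | 2          
Carol | 1          
Dave  | 3          
Eve   | 2          
Frank | 0          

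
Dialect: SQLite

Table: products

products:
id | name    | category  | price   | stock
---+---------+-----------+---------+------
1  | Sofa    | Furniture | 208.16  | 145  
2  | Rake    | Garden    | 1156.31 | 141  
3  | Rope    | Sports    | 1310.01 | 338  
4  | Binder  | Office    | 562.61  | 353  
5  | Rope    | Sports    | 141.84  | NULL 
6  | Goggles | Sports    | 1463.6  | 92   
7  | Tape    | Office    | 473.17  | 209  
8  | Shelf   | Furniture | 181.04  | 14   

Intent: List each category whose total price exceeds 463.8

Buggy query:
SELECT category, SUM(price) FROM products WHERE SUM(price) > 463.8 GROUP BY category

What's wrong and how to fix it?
Bug: SUM(price) is an aggregate, but WHERE filters rows before aggregation

Fix: Move the aggregate condition to a HAVING clause

Corrected query:
SELECT category, SUM(price) FROM products GROUP BY category HAVING SUM(price) > 463.8

Result:
category | SUM(price)
---------+-----------
Garden   | 1156.31   
Office   | 1035.78   
Sports   | 2915.45   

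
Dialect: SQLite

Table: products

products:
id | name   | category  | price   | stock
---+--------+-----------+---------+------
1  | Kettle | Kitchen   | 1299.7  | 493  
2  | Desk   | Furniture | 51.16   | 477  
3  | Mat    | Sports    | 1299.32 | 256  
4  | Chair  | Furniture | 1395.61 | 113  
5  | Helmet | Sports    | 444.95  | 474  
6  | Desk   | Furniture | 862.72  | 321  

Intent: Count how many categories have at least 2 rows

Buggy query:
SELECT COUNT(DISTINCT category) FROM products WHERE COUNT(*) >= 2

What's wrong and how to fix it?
Bug: WHERE filters individual rows, not groups, so a group-level COUNT is invalid there

Fix: Group first with HAVING COUNT(*) >= 2, then COUNT the resulting groups

Corrected query:
SELECT COUNT(*) FROM (SELECT category FROM products GROUP BY category HAVING COUNT(*) >= 2)

Result:
COUNT(*)
--------
2       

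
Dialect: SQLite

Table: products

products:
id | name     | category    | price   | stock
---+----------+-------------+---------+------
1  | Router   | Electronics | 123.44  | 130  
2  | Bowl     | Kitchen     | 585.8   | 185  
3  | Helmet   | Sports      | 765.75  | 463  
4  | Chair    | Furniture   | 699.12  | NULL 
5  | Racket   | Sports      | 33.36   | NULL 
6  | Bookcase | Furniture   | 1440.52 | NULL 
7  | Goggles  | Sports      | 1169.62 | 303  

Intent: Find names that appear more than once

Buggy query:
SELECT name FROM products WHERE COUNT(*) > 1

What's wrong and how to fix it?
Bug: COUNT(*) is an aggregate and cannot be used in WHERE

Fix: GROUP BY name, then filter groups with HAVING COUNT(*) > 1

Corrected query:
SELECT name FROM products GROUP BY name HAVING COUNT(*) > 1

Result:
(no rows)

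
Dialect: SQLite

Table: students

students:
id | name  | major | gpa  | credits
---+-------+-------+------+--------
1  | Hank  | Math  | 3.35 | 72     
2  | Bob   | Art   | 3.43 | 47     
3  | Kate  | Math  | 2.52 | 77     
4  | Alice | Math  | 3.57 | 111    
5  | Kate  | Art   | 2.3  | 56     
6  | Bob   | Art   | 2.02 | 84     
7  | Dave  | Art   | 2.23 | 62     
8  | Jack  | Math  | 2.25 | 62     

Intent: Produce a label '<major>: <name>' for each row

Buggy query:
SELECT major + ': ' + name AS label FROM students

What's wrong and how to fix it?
Bug: '+' is numeric addition; on text columns SQLite converts them to 0 instead of concatenating

Fix: Replace + with || to concatenate text

Corrected query:
SELECT major || ': ' || name AS label FROM students

Result:
label      
-----------
Math: Hank 
Art: Bob   
Math: Kate 
Math: Alice
Art: Kate  
Art: Bob   
Art: Dave  
Math: Jack 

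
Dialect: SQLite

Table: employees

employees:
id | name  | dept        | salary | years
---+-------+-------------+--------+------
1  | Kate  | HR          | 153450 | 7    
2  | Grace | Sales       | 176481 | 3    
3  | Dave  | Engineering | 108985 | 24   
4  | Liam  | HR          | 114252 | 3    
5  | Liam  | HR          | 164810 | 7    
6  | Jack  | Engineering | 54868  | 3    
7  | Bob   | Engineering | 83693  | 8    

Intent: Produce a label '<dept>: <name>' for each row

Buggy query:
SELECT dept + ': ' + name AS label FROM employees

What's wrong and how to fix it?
Bug: SQLite uses || for string concatenation; + coerces text to numbers (yielding 0)

Fix: Replace + with || to concatenate text

Corrected query:
SELECT dept || ': ' || name AS label FROM employees

Result:
label            
-----------------
HR: Kate         
Sales: Grace     
Engineering: Dave
HR: Liam         
HR: Liam         
Engineering: Jack
Engineering: Bob 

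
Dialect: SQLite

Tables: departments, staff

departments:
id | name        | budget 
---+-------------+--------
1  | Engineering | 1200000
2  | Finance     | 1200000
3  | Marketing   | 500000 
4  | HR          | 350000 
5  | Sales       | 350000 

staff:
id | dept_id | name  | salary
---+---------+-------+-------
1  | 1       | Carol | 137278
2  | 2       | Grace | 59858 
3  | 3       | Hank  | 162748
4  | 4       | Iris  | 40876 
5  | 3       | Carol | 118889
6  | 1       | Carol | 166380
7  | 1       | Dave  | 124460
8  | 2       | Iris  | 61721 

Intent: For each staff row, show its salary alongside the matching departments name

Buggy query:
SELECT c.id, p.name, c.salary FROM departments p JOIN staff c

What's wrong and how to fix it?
Bug: Missing join condition: each staff row is matched to all departments rows instead of just its own

Fix: Specify the join condition linking the foreign key to the parent id

Corrected query:
SELECT c.id, p.name, c.salary FROM departments p JOIN staff c ON c.dept_id = p.id

Result:
id | name        | salary
---+-------------+-------
1  | Engineering | 137278
2  | Finance     | 59858 
3  | Marketing   | 162748
4  | HR          | 40876 
5  | Marketing   | 118889
6  | Engineering | 166380
7  | Engineering | 124460
8  | Finance     | 61721 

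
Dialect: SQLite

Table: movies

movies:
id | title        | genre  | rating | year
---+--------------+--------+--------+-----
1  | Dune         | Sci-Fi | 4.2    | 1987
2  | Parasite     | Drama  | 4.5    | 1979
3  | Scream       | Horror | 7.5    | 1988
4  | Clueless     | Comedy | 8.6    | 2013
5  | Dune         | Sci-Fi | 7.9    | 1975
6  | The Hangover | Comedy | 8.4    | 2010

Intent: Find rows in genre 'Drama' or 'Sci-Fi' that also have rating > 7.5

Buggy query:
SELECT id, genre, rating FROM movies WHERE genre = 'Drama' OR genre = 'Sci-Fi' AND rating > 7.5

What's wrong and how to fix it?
Bug: Without parentheses, AND is evaluated before OR, so the rating filter only applies to the 'Sci-Fi' branch

Fix: Add parentheses around the OR so the AND applies to both alternatives

Corrected query:
SELECT id, genre, rating FROM movies WHERE (genre = 'Drama' OR genre = 'Sci-Fi') AND rating > 7.5

Result:
id | genre  | rating
---+--------+-------
5  | Sci-Fi | 7.9   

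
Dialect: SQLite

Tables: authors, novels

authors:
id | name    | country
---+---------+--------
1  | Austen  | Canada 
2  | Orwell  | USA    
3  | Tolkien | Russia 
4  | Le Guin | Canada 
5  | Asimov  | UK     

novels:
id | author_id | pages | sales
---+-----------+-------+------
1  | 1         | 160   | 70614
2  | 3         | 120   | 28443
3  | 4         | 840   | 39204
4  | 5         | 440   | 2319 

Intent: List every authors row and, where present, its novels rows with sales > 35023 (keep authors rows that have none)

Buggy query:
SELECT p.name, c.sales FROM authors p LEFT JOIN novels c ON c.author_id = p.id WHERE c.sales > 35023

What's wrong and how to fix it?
Bug: Filtering c.sales in WHERE discards the NULL rows produced by LEFT JOIN, turning it into an inner join

Fix: Move the right-table condition into the ON clause so unmatched parents are kept

Corrected query:
SELECT p.name, c.sales FROM authors p LEFT JOIN novels c ON c.author_id = p.id AND c.sales > 35023

Result:
name    | sales
--------+------
Austen  | 70614
Orwell  | NULL 
Tolkien | NULL 
Le Guin | 39204
Asimov  | NULL 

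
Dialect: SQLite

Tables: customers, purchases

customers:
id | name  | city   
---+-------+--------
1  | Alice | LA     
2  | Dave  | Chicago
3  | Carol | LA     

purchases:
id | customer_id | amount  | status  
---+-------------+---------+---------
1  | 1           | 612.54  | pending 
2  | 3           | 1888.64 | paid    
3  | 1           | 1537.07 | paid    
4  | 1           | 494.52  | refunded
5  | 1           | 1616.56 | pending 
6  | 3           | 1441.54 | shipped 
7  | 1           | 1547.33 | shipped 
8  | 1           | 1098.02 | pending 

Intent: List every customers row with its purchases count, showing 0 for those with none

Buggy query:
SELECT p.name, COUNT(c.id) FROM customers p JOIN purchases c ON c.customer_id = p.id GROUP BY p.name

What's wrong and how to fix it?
Bug: INNER JOIN drops customers rows that have no matching purchases rows

Fix: Switch to LEFT JOIN to retain unmatched parent rows

Corrected query:
SELECT p.name, COUNT(c.id) FROM customers p LEFT JOIN purchases c ON c.customer_id = p.id GROUP BY p.name

Result:
name  | COUNT(c.id)
------+------------
Alice | 6          
Carol | 2          
Dave  | 0          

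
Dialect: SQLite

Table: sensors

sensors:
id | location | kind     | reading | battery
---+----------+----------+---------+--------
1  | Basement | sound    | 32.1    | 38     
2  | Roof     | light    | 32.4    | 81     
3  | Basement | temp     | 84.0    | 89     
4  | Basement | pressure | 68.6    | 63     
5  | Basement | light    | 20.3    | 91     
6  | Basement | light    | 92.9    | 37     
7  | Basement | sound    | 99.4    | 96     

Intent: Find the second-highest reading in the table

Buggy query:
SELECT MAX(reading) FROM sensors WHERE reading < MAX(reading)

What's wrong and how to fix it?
Bug: MAX(reading) on the right of the comparison is an aggregate-in-WHERE error

Fix: Put the inner MAX in a scalar subquery

Corrected query:
SELECT MAX(reading) FROM sensors WHERE reading < (SELECT MAX(reading) FROM sensors)

Result:
MAX(reading)
------------
92.9        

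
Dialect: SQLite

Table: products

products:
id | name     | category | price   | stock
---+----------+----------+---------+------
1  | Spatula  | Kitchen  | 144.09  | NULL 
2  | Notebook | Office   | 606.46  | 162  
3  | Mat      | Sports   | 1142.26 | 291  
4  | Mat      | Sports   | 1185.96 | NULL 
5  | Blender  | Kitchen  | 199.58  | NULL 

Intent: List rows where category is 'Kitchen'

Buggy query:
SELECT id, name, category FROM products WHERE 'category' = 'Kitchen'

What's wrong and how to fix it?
Bug: 'category' in single quotes is a string literal, not the column; the comparison is literal-vs-literal and never true

Fix: Remove the quotes around the column name (or use double quotes for an identifier)

Corrected query:
SELECT id, name, category FROM products WHERE category = 'Kitchen'

Result:
id | name    | category
---+---------+---------
1  | Spatula | Kitchen 
5  | Blender | Kitchen 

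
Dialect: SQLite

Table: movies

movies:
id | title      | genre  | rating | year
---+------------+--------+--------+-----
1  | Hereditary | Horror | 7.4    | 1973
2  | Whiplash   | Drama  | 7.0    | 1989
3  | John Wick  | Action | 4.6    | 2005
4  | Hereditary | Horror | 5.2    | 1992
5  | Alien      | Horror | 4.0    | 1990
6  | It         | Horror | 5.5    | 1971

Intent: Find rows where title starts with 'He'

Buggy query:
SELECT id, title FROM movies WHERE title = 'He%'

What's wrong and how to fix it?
Bug: '=' compares the literal string including the % character; pattern matching needs LIKE

Fix: Use LIKE for wildcard pattern matching

Corrected query:
SELECT id, title FROM movies WHERE title LIKE 'He%'

Result:
id | title     
---+-----------
1  | Hereditary
4  | Hereditary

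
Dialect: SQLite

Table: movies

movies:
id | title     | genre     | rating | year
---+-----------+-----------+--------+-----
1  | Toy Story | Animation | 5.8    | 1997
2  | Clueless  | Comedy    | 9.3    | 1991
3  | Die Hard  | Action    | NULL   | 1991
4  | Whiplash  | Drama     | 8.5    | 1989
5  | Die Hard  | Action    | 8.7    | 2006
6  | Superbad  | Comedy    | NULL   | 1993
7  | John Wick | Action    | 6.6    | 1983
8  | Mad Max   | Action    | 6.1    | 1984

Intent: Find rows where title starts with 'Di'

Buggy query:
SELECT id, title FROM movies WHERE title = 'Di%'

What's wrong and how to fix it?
Bug: Wildcards only work with LIKE; '=' treats '%' as a literal character

Fix: Replace '=' with LIKE so 'Di%' is treated as a pattern

Corrected query:
SELECT id, title FROM movies WHERE title LIKE 'Di%'

Result:
id | title   
---+---------
3  | Die Hard
5  | Die Hard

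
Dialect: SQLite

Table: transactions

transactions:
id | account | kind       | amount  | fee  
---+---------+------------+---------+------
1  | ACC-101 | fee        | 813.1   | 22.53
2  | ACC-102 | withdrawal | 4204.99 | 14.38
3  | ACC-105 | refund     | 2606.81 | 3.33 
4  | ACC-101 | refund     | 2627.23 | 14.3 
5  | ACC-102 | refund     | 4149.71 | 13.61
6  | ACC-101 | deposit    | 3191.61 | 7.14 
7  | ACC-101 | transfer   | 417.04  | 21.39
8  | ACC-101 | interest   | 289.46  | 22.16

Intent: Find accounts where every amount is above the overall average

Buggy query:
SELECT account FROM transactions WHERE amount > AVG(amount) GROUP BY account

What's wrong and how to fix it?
Bug: AVG() is an aggregate; it can't sit directly in WHERE

Fix: Compute the overall average in a scalar subquery and compare each group's MIN against it in HAVING

Corrected query:
SELECT account FROM transactions GROUP BY account HAVING MIN(amount) > (SELECT AVG(amount) FROM transactions)

Result:
account
-------
ACC-102
ACC-105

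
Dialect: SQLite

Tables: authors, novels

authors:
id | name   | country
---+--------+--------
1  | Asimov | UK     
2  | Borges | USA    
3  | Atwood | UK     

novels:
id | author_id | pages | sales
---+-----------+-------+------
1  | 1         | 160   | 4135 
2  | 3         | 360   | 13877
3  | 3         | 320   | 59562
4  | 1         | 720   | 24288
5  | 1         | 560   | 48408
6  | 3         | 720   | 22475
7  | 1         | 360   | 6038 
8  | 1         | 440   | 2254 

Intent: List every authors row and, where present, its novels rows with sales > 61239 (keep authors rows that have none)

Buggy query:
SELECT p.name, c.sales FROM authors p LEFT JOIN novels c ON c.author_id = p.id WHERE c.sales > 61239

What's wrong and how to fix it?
Bug: A WHERE condition on the right-hand table after LEFT JOIN drops unmatched parents

Fix: Move the right-table condition into the ON clause so unmatched parents are kept

Corrected query:
SELECT p.name, c.sales FROM authors p LEFT JOIN novels c ON c.author_id = p.id AND c.sales > 61239

Result:
name   | sales
-------+------
Asimov | NULL 
Borges | NULL 
Atwood | NULL 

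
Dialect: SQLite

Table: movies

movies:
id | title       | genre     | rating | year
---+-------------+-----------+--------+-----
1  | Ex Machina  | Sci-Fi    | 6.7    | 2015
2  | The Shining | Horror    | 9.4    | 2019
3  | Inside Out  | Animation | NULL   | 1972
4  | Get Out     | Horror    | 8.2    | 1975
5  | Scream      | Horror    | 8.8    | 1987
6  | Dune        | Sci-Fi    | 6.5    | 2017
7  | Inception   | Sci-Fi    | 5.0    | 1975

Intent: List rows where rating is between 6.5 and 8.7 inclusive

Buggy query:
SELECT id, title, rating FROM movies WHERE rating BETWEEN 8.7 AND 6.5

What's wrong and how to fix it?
Bug: BETWEEN expects the lower bound first; with 8.7 AND 6.5 the range is empty

Fix: Write BETWEEN 6.5 AND 8.7

Corrected query:
SELECT id, title, rating FROM movies WHERE rating BETWEEN 6.5 AND 8.7

Result:
id | title      | rating
---+------------+-------
1  | Ex Machina | 6.7   
4  | Get Out    | 8.2   
6  | Dune       | 6.5   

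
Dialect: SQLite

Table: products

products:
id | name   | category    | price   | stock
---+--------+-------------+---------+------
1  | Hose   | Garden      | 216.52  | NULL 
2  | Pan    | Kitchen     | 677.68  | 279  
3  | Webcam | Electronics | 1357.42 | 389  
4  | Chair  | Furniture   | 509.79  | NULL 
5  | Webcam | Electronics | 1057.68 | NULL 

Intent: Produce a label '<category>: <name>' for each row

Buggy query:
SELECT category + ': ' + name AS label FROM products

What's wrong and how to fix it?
Bug: '+' is numeric addition; on text columns SQLite converts them to 0 instead of concatenating

Fix: Use the || operator for string concatenation

Corrected query:
SELECT category || ': ' || name AS label FROM products

Result:
label              
-------------------
Garden: Hose       
Kitchen: Pan       
Electronics: Webcam
Furniture: Chair   
Electronics: Webcam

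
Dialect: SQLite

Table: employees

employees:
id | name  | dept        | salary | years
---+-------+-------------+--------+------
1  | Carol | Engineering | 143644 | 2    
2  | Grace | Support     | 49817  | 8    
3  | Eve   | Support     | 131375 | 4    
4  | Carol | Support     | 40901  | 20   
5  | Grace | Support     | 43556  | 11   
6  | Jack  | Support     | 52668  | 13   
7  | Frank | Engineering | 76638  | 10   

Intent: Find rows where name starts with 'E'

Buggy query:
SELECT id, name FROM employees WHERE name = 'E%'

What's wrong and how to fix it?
Bug: Wildcards only work with LIKE; '=' treats '%' as a literal character

Fix: Use LIKE for wildcard pattern matching

Corrected query:
SELECT id, name FROM employees WHERE name LIKE 'E%'

Result:
id | name
---+-----
3  | Eve 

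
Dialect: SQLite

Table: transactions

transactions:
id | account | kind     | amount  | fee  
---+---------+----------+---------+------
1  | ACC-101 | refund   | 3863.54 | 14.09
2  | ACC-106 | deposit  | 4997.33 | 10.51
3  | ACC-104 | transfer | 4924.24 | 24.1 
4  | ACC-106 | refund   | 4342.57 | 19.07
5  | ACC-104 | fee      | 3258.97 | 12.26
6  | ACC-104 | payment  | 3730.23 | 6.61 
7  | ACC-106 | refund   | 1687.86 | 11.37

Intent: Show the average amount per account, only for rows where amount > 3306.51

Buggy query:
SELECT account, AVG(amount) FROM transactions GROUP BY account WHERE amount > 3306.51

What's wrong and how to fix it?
Bug: WHERE cannot follow GROUP BY

Fix: Place WHERE between FROM and GROUP BY

Corrected query:
SELECT account, AVG(amount) FROM transactions WHERE amount > 3306.51 GROUP BY account

Result:
account | AVG(amount)
--------+------------
ACC-101 | 3863.54    
ACC-104 | 4327.235   
ACC-106 | 4669.95    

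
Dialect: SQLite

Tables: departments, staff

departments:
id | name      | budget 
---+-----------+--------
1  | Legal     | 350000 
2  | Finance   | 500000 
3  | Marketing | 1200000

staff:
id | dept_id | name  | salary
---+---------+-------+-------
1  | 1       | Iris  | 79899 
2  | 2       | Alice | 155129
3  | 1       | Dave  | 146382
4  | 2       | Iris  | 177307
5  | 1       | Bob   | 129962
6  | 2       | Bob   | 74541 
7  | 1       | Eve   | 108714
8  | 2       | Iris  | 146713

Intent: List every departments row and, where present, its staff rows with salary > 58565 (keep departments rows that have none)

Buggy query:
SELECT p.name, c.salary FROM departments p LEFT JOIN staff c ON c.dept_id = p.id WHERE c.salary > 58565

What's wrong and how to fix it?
Bug: A WHERE condition on the right-hand table after LEFT JOIN drops unmatched parents

Fix: Put 'c.salary > 58565' in the JOIN's ON clause instead of WHERE

Corrected query:
SELECT p.name, c.salary FROM departments p LEFT JOIN staff c ON c.dept_id = p.id AND c.salary > 58565

Result:
name      | salary
----------+-------
Legal     | 79899 
Legal     | 108714
Legal     | 129962
Legal     | 146382
Finance   | 74541 
Finance   | 146713
Finance   | 155129
Finance   | 177307
Marketing | NULL  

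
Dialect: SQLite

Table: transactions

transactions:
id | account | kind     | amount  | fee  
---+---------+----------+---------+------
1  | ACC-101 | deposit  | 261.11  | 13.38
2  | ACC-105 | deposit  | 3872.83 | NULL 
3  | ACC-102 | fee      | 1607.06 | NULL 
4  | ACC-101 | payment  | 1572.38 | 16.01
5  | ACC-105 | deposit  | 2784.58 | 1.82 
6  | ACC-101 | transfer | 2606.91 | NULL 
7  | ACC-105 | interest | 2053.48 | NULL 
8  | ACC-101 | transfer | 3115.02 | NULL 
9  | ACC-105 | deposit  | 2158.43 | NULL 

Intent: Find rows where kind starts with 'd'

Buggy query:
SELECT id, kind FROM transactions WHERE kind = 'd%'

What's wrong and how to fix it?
Bug: Wildcards only work with LIKE; '=' treats '%' as a literal character

Fix: Use LIKE for wildcard pattern matching

Corrected query:
SELECT id, kind FROM transactions WHERE kind LIKE 'd%'

Result:
id | kind   
---+--------
1  | deposit
2  | deposit
5  | deposit
9  | deposit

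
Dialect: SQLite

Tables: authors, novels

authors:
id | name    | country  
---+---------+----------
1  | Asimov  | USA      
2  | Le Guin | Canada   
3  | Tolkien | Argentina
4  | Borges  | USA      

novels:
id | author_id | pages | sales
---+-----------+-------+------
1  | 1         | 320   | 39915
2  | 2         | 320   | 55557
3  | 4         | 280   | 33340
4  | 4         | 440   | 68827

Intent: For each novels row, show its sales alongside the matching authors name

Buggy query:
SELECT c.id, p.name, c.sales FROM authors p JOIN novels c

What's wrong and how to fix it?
Bug: Missing join condition: each novels row is matched to all authors rows instead of just its own

Fix: Specify the join condition linking the foreign key to the parent id

Corrected query:
SELECT c.id, p.name, c.sales FROM authors p JOIN novels c ON c.author_id = p.id

Result:
id | name    | sales
---+---------+------
1  | Asimov  | 39915
2  | Le Guin | 55557
3  | Borges  | 33340
4  | Borges  | 68827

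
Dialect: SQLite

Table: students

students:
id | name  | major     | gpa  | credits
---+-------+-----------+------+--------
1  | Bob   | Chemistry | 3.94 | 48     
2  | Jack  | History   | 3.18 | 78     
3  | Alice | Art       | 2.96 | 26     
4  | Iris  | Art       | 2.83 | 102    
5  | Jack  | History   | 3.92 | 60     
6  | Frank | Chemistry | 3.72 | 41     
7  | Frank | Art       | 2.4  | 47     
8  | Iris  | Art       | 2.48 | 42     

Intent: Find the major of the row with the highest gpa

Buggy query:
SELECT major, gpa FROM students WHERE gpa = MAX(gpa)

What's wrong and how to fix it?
Bug: WHERE is evaluated per row; an aggregate over the whole table isn't defined there

Fix: Use a subquery: WHERE gpa = (SELECT MAX(gpa) FROM students)

Corrected query:
SELECT major, gpa FROM students WHERE gpa = (SELECT MAX(gpa) FROM students)

Result:
major     | gpa 
----------+-----
Chemistry | 3.94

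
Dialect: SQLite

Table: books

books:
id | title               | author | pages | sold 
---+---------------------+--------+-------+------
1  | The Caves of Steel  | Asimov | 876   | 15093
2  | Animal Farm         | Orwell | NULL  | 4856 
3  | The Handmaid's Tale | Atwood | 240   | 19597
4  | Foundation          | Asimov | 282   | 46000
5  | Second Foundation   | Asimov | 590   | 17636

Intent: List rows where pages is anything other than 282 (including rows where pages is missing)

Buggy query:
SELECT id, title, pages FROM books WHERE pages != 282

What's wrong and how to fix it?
Bug: 'pages != 282' is unknown when pages is NULL, so NULL rows are silently excluded

Fix: Handle NULL separately with IS NULL alongside the inequality

Corrected query:
SELECT id, title, pages FROM books WHERE pages != 282 OR pages IS NULL

Result:
id | title               | pages
---+---------------------+------
1  | The Caves of Steel  | 876  
2  | Animal Farm         | NULL 
3  | The Handmaid's Tale | 240  
5  | Second Foundation   | 590  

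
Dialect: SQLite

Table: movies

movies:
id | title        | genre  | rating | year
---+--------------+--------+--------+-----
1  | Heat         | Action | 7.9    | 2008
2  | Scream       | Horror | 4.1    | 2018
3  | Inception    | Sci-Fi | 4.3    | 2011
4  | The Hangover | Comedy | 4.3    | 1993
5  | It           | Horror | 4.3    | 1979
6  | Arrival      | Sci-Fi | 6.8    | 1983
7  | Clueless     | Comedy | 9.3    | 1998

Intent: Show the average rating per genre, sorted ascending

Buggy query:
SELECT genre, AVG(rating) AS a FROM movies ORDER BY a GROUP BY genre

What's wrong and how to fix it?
Bug: GROUP BY must precede ORDER BY

Fix: Reorder: SELECT … FROM … GROUP BY … ORDER BY …

Corrected query:
SELECT genre, AVG(rating) AS a FROM movies GROUP BY genre ORDER BY a

Result:
genre  | a   
-------+-----
Horror | 4.2 
Sci-Fi | 5.55
Comedy | 6.8 
Action | 7.9 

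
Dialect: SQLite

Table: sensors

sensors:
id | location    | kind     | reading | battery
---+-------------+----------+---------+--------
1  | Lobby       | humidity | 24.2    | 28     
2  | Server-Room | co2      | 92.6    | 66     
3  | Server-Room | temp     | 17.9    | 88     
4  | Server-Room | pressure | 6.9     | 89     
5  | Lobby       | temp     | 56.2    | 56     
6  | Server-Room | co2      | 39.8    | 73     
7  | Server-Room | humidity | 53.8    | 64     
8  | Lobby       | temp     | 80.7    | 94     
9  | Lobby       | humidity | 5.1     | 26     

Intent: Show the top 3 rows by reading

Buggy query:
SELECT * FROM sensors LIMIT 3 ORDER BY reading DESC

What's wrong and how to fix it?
Bug: ORDER BY cannot follow LIMIT; LIMIT is the final clause

Fix: Swap the clauses: ORDER BY first, then LIMIT

Corrected query:
SELECT * FROM sensors ORDER BY reading DESC LIMIT 3

Result:
id | location    | kind | reading | battery
---+-------------+------+---------+--------
2  | Server-Room | co2  | 92.6    | 66     
8  | Lobby       | temp | 80.7    | 94     
5  | Lobby       | temp | 56.2    | 56     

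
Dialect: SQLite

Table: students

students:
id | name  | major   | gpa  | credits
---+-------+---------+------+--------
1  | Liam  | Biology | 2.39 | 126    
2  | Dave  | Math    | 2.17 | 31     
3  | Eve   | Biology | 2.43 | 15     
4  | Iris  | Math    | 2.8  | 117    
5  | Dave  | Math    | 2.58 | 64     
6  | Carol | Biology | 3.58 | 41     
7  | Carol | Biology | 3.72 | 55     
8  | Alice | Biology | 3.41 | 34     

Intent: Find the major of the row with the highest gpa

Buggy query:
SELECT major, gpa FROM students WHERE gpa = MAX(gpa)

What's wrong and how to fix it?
Bug: MAX(gpa) is an aggregate and cannot be used directly in WHERE

Fix: Use a subquery: WHERE gpa = (SELECT MAX(gpa) FROM students)

Corrected query:
SELECT major, gpa FROM students WHERE gpa = (SELECT MAX(gpa) FROM students)

Result:
major   | gpa 
--------+-----
Biology | 3.72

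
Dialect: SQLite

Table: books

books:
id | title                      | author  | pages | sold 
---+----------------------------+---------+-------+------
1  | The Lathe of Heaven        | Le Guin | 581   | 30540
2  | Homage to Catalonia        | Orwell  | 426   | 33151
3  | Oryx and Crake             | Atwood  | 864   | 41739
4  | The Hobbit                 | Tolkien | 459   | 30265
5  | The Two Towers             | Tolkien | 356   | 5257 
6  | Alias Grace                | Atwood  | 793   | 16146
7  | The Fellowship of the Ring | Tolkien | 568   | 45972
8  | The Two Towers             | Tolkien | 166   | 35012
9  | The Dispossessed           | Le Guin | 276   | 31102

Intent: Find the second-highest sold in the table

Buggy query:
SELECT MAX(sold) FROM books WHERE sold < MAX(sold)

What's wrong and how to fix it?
Bug: The inner MAX is an aggregate inside WHERE, which is not allowed

Fix: Compute the overall MAX in a subquery, then take MAX of rows below it

Corrected query:
SELECT MAX(sold) FROM books WHERE sold < (SELECT MAX(sold) FROM books)

Result:
MAX(sold)
---------
41739    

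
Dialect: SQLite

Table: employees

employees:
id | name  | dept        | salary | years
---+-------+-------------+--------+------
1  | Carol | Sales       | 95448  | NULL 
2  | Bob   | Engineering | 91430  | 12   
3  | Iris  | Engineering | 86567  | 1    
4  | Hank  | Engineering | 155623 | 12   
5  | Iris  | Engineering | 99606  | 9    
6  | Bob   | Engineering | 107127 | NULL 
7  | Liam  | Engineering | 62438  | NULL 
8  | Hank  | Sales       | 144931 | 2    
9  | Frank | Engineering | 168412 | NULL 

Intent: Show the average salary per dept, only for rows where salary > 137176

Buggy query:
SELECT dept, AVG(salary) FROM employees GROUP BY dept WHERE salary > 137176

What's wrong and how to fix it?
Bug: WHERE cannot follow GROUP BY

Fix: Move the WHERE clause before GROUP BY

Corrected query:
SELECT dept, AVG(salary) FROM employees WHERE salary > 137176 GROUP BY dept

Result:
dept        | AVG(salary)
------------+------------
Engineering | 162017.5   
Sales       | 144931     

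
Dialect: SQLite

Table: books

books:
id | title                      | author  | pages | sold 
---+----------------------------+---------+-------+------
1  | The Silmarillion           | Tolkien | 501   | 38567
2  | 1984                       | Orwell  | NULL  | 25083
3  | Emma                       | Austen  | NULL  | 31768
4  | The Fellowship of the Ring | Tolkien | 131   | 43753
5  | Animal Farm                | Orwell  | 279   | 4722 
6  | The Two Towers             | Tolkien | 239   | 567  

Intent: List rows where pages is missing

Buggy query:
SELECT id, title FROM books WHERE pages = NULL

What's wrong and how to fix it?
Bug: '= NULL' is always unknown in SQL three-valued logic, so no rows match

Fix: Replace '= NULL' with 'IS NULL'

Corrected query:
SELECT id, title FROM books WHERE pages IS NULL

Result:
id | title
---+------
2  | 1984 
3  | Emma 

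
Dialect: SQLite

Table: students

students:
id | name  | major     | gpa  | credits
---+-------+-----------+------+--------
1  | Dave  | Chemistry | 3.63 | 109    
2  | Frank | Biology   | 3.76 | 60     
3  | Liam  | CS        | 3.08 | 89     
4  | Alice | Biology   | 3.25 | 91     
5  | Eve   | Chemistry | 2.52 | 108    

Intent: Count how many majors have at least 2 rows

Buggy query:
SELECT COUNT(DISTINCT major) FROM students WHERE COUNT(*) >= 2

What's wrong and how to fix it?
Bug: COUNT(*) cannot appear in WHERE; the per-group count doesn't exist yet

Fix: Use a subquery that GROUPs and filters with HAVING, then count its rows

Corrected query:
SELECT COUNT(*) FROM (SELECT major FROM students GROUP BY major HAVING COUNT(*) >= 2)

Result:
COUNT(*)
--------
2       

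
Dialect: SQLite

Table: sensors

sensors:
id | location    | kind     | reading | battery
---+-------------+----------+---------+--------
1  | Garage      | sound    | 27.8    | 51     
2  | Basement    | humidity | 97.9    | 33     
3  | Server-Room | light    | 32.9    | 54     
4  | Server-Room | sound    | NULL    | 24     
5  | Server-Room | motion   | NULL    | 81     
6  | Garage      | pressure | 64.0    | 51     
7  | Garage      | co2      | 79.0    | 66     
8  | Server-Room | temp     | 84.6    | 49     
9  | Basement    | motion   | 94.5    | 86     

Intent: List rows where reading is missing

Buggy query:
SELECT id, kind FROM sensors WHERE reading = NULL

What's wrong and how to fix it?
Bug: '= NULL' is always unknown in SQL three-valued logic, so no rows match

Fix: Use IS NULL to test for NULL

Corrected query:
SELECT id, kind FROM sensors WHERE reading IS NULL

Result:
id | kind  
---+-------
4  | sound 
5  | motion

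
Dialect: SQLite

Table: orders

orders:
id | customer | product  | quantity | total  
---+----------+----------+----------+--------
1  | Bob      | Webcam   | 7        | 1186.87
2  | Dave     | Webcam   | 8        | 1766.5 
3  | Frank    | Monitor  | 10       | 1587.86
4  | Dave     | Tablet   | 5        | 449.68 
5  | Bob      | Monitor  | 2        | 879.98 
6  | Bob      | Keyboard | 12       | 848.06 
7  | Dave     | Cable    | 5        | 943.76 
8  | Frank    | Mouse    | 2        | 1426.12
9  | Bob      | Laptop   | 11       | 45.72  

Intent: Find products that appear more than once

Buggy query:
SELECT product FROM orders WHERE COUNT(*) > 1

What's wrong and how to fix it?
Bug: WHERE can't reference COUNT(*); aggregates are computed after WHERE

Fix: GROUP BY product, then filter groups with HAVING COUNT(*) > 1

Corrected query:
SELECT product FROM orders GROUP BY product HAVING COUNT(*) > 1

Result:
product
-------
Monitor
Webcam 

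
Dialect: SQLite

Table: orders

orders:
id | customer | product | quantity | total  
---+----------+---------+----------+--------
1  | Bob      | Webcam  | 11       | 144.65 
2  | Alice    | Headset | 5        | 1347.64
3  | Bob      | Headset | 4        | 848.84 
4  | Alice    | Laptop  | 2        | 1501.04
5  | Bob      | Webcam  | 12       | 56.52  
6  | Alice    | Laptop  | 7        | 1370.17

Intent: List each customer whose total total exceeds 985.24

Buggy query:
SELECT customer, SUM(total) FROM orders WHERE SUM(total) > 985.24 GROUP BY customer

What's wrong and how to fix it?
Bug: WHERE runs before GROUP BY, so aggregates aren't available there

Fix: Use HAVING (which filters groups after aggregation) instead of WHERE

Corrected query:
SELECT customer, SUM(total) FROM orders GROUP BY customer HAVING SUM(total) > 985.24

Result:
customer | SUM(total)
---------+-----------
Alice    | 4218.85   
Bob      | 1050.01   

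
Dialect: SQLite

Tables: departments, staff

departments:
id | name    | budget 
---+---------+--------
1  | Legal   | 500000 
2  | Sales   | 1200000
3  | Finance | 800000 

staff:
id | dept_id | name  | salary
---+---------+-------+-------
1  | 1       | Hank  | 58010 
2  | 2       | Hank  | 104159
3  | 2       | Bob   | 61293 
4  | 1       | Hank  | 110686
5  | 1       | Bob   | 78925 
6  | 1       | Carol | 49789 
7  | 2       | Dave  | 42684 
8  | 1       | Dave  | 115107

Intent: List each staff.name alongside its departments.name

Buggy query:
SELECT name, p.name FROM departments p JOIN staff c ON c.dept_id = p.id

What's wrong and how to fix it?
Bug: 'name' exists in both joined tables, so the database can't tell which one is meant

Fix: Prefix ambiguous columns with the table alias

Corrected query:
SELECT c.name, p.name FROM departments p JOIN staff c ON c.dept_id = p.id

Result:
name  | name 
------+------
Hank  | Legal
Hank  | Sales
Bob   | Sales
Hank  | Legal
Bob   | Legal
Carol | Legal
Dave  | Sales
Dave  | Legal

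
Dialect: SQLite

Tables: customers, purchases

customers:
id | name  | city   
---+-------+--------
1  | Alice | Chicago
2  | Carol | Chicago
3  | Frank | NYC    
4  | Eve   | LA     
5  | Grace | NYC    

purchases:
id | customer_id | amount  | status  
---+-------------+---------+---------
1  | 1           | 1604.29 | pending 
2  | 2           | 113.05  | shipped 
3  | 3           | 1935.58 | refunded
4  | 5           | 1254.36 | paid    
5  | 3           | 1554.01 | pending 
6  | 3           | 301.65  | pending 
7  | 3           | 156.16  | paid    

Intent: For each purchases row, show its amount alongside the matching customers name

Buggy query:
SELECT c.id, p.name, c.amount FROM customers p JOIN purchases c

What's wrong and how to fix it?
Bug: Missing join condition: each purchases row is matched to all customers rows instead of just its own

Fix: Add ON c.customer_id = p.id to the JOIN

Corrected query:
SELECT c.id, p.name, c.amount FROM customers p JOIN purchases c ON c.customer_id = p.id

Result:
id | name  | amount 
---+-------+--------
1  | Alice | 1604.29
2  | Carol | 113.05 
3  | Frank | 1935.58
4  | Grace | 1254.36
5  | Frank | 1554.01
6  | Frank | 301.65 
7  | Frank | 156.16 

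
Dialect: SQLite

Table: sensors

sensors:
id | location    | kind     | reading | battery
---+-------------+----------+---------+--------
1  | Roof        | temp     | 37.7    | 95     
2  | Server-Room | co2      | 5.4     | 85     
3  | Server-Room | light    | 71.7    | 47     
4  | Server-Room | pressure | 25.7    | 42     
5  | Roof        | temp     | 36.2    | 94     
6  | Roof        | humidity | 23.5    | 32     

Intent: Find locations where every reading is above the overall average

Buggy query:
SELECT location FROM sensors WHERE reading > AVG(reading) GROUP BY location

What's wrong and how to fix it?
Bug: WHERE evaluates per row before aggregation, so AVG() is unavailable

Fix: Compute the overall average in a scalar subquery and compare each group's MIN against it in HAVING

Corrected query:
SELECT location FROM sensors GROUP BY location HAVING MIN(reading) > (SELECT AVG(reading) FROM sensors)

Result:
(no rows)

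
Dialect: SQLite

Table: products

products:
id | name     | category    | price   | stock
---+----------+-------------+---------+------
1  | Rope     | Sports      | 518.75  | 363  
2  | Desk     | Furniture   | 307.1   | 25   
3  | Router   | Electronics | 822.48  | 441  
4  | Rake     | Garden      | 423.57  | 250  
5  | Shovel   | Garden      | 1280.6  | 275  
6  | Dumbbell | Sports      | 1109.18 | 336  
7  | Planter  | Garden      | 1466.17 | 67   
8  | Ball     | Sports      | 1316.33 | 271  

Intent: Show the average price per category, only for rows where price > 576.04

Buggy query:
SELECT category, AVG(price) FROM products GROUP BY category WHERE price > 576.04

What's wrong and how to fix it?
Bug: Row-level WHERE must come before GROUP BY in the clause order

Fix: Move the WHERE clause before GROUP BY

Corrected query:
SELECT category, AVG(price) FROM products WHERE price > 576.04 GROUP BY category

Result:
category    | AVG(price)
------------+-----------
Electronics | 822.48    
Garden      | 1373.385  
Sports      | 1212.755  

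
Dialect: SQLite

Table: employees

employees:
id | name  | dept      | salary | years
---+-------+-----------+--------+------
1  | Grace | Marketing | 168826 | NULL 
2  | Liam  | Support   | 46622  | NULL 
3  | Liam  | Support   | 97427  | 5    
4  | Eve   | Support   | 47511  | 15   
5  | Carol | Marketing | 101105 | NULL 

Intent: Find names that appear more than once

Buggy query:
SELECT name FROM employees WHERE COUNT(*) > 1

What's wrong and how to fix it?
Bug: COUNT(*) is an aggregate and cannot be used in WHERE

Fix: Group first, then use HAVING for the count condition

Corrected query:
SELECT name FROM employees GROUP BY name HAVING COUNT(*) > 1

Result:
name
----
Liam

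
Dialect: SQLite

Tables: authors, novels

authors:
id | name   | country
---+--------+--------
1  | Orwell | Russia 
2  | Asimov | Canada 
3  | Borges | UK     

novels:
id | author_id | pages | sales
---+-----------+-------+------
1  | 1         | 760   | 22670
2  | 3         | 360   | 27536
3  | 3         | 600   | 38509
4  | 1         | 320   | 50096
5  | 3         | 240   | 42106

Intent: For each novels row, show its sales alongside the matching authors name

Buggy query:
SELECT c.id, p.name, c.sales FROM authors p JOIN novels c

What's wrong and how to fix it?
Bug: JOIN with no ON clause produces a cartesian product; every novels row pairs with every authors row

Fix: Add ON c.author_id = p.id to the JOIN

Corrected query:
SELECT c.id, p.name, c.sales FROM authors p JOIN novels c ON c.author_id = p.id

Result:
id | name   | sales
---+--------+------
1  | Orwell | 22670
2  | Borges | 27536
3  | Borges | 38509
4  | Orwell | 50096
5  | Borges | 42106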